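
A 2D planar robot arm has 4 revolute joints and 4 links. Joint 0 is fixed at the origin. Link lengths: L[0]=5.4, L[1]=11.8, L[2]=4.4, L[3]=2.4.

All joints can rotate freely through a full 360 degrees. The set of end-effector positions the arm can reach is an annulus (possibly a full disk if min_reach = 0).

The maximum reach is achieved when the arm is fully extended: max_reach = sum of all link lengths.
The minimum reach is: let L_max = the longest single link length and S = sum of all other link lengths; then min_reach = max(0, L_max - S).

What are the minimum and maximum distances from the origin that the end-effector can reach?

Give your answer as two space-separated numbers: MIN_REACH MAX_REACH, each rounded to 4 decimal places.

Answer: 0.0000 24.0000

Derivation:
Link lengths: [5.4, 11.8, 4.4, 2.4]
max_reach = 5.4 + 11.8 + 4.4 + 2.4 = 24
L_max = max([5.4, 11.8, 4.4, 2.4]) = 11.8
S (sum of others) = 24 - 11.8 = 12.2
min_reach = max(0, 11.8 - 12.2) = max(0, -0.4) = 0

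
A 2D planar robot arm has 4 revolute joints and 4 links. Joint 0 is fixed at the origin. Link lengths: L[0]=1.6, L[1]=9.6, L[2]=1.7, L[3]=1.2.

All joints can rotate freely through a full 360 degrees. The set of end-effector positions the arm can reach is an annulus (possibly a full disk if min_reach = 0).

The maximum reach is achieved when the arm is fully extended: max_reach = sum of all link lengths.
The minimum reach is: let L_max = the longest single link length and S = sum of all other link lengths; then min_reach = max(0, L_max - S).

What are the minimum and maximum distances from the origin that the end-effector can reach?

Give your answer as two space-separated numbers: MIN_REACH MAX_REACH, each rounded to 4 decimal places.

Answer: 5.1000 14.1000

Derivation:
Link lengths: [1.6, 9.6, 1.7, 1.2]
max_reach = 1.6 + 9.6 + 1.7 + 1.2 = 14.1
L_max = max([1.6, 9.6, 1.7, 1.2]) = 9.6
S (sum of others) = 14.1 - 9.6 = 4.5
min_reach = max(0, 9.6 - 4.5) = max(0, 5.1) = 5.1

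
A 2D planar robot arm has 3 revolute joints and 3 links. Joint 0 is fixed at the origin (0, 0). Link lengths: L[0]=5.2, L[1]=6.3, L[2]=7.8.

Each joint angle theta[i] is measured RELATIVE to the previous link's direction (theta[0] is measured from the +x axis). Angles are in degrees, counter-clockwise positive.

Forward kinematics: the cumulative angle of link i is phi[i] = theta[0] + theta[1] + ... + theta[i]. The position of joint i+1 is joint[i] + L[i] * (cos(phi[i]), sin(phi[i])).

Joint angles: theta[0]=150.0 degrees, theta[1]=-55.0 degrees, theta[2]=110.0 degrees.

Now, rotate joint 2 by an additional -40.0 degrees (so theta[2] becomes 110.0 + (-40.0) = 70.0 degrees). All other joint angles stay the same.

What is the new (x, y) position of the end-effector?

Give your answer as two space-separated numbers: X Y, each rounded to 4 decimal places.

joint[0] = (0.0000, 0.0000)  (base)
link 0: phi[0] = 150 = 150 deg
  cos(150 deg) = -0.8660, sin(150 deg) = 0.5000
  joint[1] = (0.0000, 0.0000) + 5.2 * (-0.8660, 0.5000) = (0.0000 + -4.5033, 0.0000 + 2.6000) = (-4.5033, 2.6000)
link 1: phi[1] = 150 + -55 = 95 deg
  cos(95 deg) = -0.0872, sin(95 deg) = 0.9962
  joint[2] = (-4.5033, 2.6000) + 6.3 * (-0.0872, 0.9962) = (-4.5033 + -0.5491, 2.6000 + 6.2760) = (-5.0524, 8.8760)
link 2: phi[2] = 150 + -55 + 70 = 165 deg
  cos(165 deg) = -0.9659, sin(165 deg) = 0.2588
  joint[3] = (-5.0524, 8.8760) + 7.8 * (-0.9659, 0.2588) = (-5.0524 + -7.5342, 8.8760 + 2.0188) = (-12.5866, 10.8948)
End effector: (-12.5866, 10.8948)

Answer: -12.5866 10.8948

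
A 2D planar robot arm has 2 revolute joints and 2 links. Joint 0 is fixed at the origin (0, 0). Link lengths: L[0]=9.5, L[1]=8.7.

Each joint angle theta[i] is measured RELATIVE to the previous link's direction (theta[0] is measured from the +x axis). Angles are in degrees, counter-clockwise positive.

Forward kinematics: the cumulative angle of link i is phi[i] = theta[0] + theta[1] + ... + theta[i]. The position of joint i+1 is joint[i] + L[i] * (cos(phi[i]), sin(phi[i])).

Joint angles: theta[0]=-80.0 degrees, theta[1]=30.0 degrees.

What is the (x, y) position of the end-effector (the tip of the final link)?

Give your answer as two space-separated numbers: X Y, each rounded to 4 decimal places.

joint[0] = (0.0000, 0.0000)  (base)
link 0: phi[0] = -80 = -80 deg
  cos(-80 deg) = 0.1736, sin(-80 deg) = -0.9848
  joint[1] = (0.0000, 0.0000) + 9.5 * (0.1736, -0.9848) = (0.0000 + 1.6497, 0.0000 + -9.3557) = (1.6497, -9.3557)
link 1: phi[1] = -80 + 30 = -50 deg
  cos(-50 deg) = 0.6428, sin(-50 deg) = -0.7660
  joint[2] = (1.6497, -9.3557) + 8.7 * (0.6428, -0.7660) = (1.6497 + 5.5923, -9.3557 + -6.6646) = (7.2419, -16.0203)
End effector: (7.2419, -16.0203)

Answer: 7.2419 -16.0203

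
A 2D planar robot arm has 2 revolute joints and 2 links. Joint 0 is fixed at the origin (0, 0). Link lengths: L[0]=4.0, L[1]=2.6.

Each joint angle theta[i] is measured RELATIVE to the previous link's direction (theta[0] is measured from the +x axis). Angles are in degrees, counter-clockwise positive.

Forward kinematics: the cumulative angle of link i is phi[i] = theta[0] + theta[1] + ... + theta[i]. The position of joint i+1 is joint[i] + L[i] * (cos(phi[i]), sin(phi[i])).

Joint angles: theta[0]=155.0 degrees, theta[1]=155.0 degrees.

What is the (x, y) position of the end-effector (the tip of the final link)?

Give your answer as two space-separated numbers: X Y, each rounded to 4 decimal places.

Answer: -1.9540 -0.3012

Derivation:
joint[0] = (0.0000, 0.0000)  (base)
link 0: phi[0] = 155 = 155 deg
  cos(155 deg) = -0.9063, sin(155 deg) = 0.4226
  joint[1] = (0.0000, 0.0000) + 4 * (-0.9063, 0.4226) = (0.0000 + -3.6252, 0.0000 + 1.6905) = (-3.6252, 1.6905)
link 1: phi[1] = 155 + 155 = 310 deg
  cos(310 deg) = 0.6428, sin(310 deg) = -0.7660
  joint[2] = (-3.6252, 1.6905) + 2.6 * (0.6428, -0.7660) = (-3.6252 + 1.6712, 1.6905 + -1.9917) = (-1.9540, -0.3012)
End effector: (-1.9540, -0.3012)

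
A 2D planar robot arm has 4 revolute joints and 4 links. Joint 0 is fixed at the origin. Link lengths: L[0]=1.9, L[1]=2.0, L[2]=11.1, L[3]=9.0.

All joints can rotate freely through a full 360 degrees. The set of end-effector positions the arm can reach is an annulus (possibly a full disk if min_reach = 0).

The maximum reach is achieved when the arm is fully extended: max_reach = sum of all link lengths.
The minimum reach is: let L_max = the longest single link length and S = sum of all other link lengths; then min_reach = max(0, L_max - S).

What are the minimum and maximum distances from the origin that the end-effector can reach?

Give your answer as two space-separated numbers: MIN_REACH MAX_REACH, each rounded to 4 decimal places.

Link lengths: [1.9, 2.0, 11.1, 9.0]
max_reach = 1.9 + 2 + 11.1 + 9 = 24
L_max = max([1.9, 2.0, 11.1, 9.0]) = 11.1
S (sum of others) = 24 - 11.1 = 12.9
min_reach = max(0, 11.1 - 12.9) = max(0, -1.8) = 0

Answer: 0.0000 24.0000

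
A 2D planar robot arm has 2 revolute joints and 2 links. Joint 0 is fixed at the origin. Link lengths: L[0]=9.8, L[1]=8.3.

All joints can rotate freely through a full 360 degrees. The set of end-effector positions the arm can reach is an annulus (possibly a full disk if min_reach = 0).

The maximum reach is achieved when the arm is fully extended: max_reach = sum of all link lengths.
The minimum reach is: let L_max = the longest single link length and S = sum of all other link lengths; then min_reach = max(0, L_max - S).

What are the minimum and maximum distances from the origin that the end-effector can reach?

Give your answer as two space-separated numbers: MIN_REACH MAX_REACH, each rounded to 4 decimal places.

Answer: 1.5000 18.1000

Derivation:
Link lengths: [9.8, 8.3]
max_reach = 9.8 + 8.3 = 18.1
L_max = max([9.8, 8.3]) = 9.8
S (sum of others) = 18.1 - 9.8 = 8.3
min_reach = max(0, 9.8 - 8.3) = max(0, 1.5) = 1.5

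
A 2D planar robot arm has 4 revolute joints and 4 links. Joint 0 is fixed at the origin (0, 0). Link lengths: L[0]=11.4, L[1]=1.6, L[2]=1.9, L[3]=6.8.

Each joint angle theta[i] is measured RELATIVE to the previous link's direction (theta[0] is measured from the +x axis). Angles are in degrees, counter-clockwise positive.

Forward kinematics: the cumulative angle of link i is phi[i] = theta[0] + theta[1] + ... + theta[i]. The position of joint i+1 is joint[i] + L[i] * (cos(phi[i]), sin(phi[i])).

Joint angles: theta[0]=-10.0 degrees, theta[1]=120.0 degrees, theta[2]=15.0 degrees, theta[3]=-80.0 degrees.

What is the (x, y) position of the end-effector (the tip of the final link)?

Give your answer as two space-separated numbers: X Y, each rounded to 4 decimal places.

Answer: 14.3981 5.8886

Derivation:
joint[0] = (0.0000, 0.0000)  (base)
link 0: phi[0] = -10 = -10 deg
  cos(-10 deg) = 0.9848, sin(-10 deg) = -0.1736
  joint[1] = (0.0000, 0.0000) + 11.4 * (0.9848, -0.1736) = (0.0000 + 11.2268, 0.0000 + -1.9796) = (11.2268, -1.9796)
link 1: phi[1] = -10 + 120 = 110 deg
  cos(110 deg) = -0.3420, sin(110 deg) = 0.9397
  joint[2] = (11.2268, -1.9796) + 1.6 * (-0.3420, 0.9397) = (11.2268 + -0.5472, -1.9796 + 1.5035) = (10.6796, -0.4761)
link 2: phi[2] = -10 + 120 + 15 = 125 deg
  cos(125 deg) = -0.5736, sin(125 deg) = 0.8192
  joint[3] = (10.6796, -0.4761) + 1.9 * (-0.5736, 0.8192) = (10.6796 + -1.0898, -0.4761 + 1.5564) = (9.5898, 1.0803)
link 3: phi[3] = -10 + 120 + 15 + -80 = 45 deg
  cos(45 deg) = 0.7071, sin(45 deg) = 0.7071
  joint[4] = (9.5898, 1.0803) + 6.8 * (0.7071, 0.7071) = (9.5898 + 4.8083, 1.0803 + 4.8083) = (14.3981, 5.8886)
End effector: (14.3981, 5.8886)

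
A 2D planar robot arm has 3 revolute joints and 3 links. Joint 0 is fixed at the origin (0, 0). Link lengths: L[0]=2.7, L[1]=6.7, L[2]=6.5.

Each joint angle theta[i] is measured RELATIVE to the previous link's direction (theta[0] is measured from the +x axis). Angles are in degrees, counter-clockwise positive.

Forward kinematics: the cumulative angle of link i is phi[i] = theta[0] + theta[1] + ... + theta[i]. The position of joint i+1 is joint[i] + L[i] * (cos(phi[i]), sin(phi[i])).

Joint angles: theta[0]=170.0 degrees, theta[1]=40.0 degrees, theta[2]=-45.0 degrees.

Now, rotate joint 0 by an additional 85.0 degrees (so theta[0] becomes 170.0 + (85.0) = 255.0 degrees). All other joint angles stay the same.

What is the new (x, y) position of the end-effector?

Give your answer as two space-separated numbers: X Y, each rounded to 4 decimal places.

joint[0] = (0.0000, 0.0000)  (base)
link 0: phi[0] = 255 = 255 deg
  cos(255 deg) = -0.2588, sin(255 deg) = -0.9659
  joint[1] = (0.0000, 0.0000) + 2.7 * (-0.2588, -0.9659) = (0.0000 + -0.6988, 0.0000 + -2.6080) = (-0.6988, -2.6080)
link 1: phi[1] = 255 + 40 = 295 deg
  cos(295 deg) = 0.4226, sin(295 deg) = -0.9063
  joint[2] = (-0.6988, -2.6080) + 6.7 * (0.4226, -0.9063) = (-0.6988 + 2.8315, -2.6080 + -6.0723) = (2.1327, -8.6803)
link 2: phi[2] = 255 + 40 + -45 = 250 deg
  cos(250 deg) = -0.3420, sin(250 deg) = -0.9397
  joint[3] = (2.1327, -8.6803) + 6.5 * (-0.3420, -0.9397) = (2.1327 + -2.2231, -8.6803 + -6.1080) = (-0.0904, -14.7883)
End effector: (-0.0904, -14.7883)

Answer: -0.0904 -14.7883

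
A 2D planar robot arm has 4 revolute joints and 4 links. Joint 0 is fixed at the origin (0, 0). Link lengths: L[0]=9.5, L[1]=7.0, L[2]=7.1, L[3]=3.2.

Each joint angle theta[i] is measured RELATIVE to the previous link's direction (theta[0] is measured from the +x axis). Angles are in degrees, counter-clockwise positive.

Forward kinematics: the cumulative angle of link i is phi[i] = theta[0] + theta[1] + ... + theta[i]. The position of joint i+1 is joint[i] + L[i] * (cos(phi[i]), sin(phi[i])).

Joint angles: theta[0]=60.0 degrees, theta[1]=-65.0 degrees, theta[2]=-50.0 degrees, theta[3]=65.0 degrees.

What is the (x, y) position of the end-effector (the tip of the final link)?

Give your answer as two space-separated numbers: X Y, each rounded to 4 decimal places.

Answer: 18.9471 2.3568

Derivation:
joint[0] = (0.0000, 0.0000)  (base)
link 0: phi[0] = 60 = 60 deg
  cos(60 deg) = 0.5000, sin(60 deg) = 0.8660
  joint[1] = (0.0000, 0.0000) + 9.5 * (0.5000, 0.8660) = (0.0000 + 4.7500, 0.0000 + 8.2272) = (4.7500, 8.2272)
link 1: phi[1] = 60 + -65 = -5 deg
  cos(-5 deg) = 0.9962, sin(-5 deg) = -0.0872
  joint[2] = (4.7500, 8.2272) + 7 * (0.9962, -0.0872) = (4.7500 + 6.9734, 8.2272 + -0.6101) = (11.7234, 7.6172)
link 2: phi[2] = 60 + -65 + -50 = -55 deg
  cos(-55 deg) = 0.5736, sin(-55 deg) = -0.8192
  joint[3] = (11.7234, 7.6172) + 7.1 * (0.5736, -0.8192) = (11.7234 + 4.0724, 7.6172 + -5.8160) = (15.7958, 1.8012)
link 3: phi[3] = 60 + -65 + -50 + 65 = 10 deg
  cos(10 deg) = 0.9848, sin(10 deg) = 0.1736
  joint[4] = (15.7958, 1.8012) + 3.2 * (0.9848, 0.1736) = (15.7958 + 3.1514, 1.8012 + 0.5557) = (18.9471, 2.3568)
End effector: (18.9471, 2.3568)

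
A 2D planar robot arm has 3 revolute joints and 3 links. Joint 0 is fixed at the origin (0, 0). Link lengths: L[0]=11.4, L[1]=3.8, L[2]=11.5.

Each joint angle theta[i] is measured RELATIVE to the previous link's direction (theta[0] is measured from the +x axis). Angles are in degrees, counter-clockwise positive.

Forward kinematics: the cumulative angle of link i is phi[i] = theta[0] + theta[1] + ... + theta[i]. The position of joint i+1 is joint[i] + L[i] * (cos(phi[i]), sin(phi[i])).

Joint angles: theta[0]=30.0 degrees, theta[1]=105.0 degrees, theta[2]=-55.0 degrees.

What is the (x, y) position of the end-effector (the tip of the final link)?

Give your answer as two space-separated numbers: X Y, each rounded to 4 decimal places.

Answer: 9.1826 19.7123

Derivation:
joint[0] = (0.0000, 0.0000)  (base)
link 0: phi[0] = 30 = 30 deg
  cos(30 deg) = 0.8660, sin(30 deg) = 0.5000
  joint[1] = (0.0000, 0.0000) + 11.4 * (0.8660, 0.5000) = (0.0000 + 9.8727, 0.0000 + 5.7000) = (9.8727, 5.7000)
link 1: phi[1] = 30 + 105 = 135 deg
  cos(135 deg) = -0.7071, sin(135 deg) = 0.7071
  joint[2] = (9.8727, 5.7000) + 3.8 * (-0.7071, 0.7071) = (9.8727 + -2.6870, 5.7000 + 2.6870) = (7.1857, 8.3870)
link 2: phi[2] = 30 + 105 + -55 = 80 deg
  cos(80 deg) = 0.1736, sin(80 deg) = 0.9848
  joint[3] = (7.1857, 8.3870) + 11.5 * (0.1736, 0.9848) = (7.1857 + 1.9970, 8.3870 + 11.3253) = (9.1826, 19.7123)
End effector: (9.1826, 19.7123)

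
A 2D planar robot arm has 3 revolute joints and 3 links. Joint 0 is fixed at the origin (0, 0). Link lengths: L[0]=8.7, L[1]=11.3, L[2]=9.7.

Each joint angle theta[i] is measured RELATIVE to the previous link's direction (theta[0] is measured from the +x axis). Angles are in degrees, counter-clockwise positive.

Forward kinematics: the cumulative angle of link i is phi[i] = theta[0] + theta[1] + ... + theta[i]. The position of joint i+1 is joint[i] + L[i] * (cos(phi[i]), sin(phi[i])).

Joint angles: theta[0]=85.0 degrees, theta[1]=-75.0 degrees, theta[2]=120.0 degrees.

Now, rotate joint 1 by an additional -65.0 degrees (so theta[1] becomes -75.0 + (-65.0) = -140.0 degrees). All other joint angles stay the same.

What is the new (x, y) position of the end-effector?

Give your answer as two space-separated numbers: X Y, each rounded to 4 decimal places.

Answer: 11.3391 8.2017

Derivation:
joint[0] = (0.0000, 0.0000)  (base)
link 0: phi[0] = 85 = 85 deg
  cos(85 deg) = 0.0872, sin(85 deg) = 0.9962
  joint[1] = (0.0000, 0.0000) + 8.7 * (0.0872, 0.9962) = (0.0000 + 0.7583, 0.0000 + 8.6669) = (0.7583, 8.6669)
link 1: phi[1] = 85 + -140 = -55 deg
  cos(-55 deg) = 0.5736, sin(-55 deg) = -0.8192
  joint[2] = (0.7583, 8.6669) + 11.3 * (0.5736, -0.8192) = (0.7583 + 6.4814, 8.6669 + -9.2564) = (7.2397, -0.5895)
link 2: phi[2] = 85 + -140 + 120 = 65 deg
  cos(65 deg) = 0.4226, sin(65 deg) = 0.9063
  joint[3] = (7.2397, -0.5895) + 9.7 * (0.4226, 0.9063) = (7.2397 + 4.0994, -0.5895 + 8.7912) = (11.3391, 8.2017)
End effector: (11.3391, 8.2017)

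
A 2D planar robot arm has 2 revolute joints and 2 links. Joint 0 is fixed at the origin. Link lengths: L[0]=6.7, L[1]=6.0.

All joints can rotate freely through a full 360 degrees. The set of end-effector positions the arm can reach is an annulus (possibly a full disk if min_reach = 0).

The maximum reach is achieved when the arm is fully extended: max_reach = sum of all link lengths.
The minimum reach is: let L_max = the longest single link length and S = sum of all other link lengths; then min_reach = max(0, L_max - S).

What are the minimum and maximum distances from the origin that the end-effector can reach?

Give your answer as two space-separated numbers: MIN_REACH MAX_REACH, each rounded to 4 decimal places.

Answer: 0.7000 12.7000

Derivation:
Link lengths: [6.7, 6.0]
max_reach = 6.7 + 6 = 12.7
L_max = max([6.7, 6.0]) = 6.7
S (sum of others) = 12.7 - 6.7 = 6
min_reach = max(0, 6.7 - 6) = max(0, 0.7) = 0.7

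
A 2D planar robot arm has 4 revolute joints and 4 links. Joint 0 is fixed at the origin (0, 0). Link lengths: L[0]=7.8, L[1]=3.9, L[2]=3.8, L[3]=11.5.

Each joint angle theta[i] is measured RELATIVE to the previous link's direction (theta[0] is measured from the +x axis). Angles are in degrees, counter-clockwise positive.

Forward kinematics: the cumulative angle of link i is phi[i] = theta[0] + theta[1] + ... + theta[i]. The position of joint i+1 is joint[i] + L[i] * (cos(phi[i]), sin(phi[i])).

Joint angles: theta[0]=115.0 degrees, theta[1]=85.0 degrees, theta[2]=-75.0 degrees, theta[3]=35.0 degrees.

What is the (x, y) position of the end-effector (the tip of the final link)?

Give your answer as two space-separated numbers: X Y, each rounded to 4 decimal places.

Answer: -19.9473 12.7813

Derivation:
joint[0] = (0.0000, 0.0000)  (base)
link 0: phi[0] = 115 = 115 deg
  cos(115 deg) = -0.4226, sin(115 deg) = 0.9063
  joint[1] = (0.0000, 0.0000) + 7.8 * (-0.4226, 0.9063) = (0.0000 + -3.2964, 0.0000 + 7.0692) = (-3.2964, 7.0692)
link 1: phi[1] = 115 + 85 = 200 deg
  cos(200 deg) = -0.9397, sin(200 deg) = -0.3420
  joint[2] = (-3.2964, 7.0692) + 3.9 * (-0.9397, -0.3420) = (-3.2964 + -3.6648, 7.0692 + -1.3339) = (-6.9612, 5.7353)
link 2: phi[2] = 115 + 85 + -75 = 125 deg
  cos(125 deg) = -0.5736, sin(125 deg) = 0.8192
  joint[3] = (-6.9612, 5.7353) + 3.8 * (-0.5736, 0.8192) = (-6.9612 + -2.1796, 5.7353 + 3.1128) = (-9.1408, 8.8481)
link 3: phi[3] = 115 + 85 + -75 + 35 = 160 deg
  cos(160 deg) = -0.9397, sin(160 deg) = 0.3420
  joint[4] = (-9.1408, 8.8481) + 11.5 * (-0.9397, 0.3420) = (-9.1408 + -10.8065, 8.8481 + 3.9332) = (-19.9473, 12.7813)
End effector: (-19.9473, 12.7813)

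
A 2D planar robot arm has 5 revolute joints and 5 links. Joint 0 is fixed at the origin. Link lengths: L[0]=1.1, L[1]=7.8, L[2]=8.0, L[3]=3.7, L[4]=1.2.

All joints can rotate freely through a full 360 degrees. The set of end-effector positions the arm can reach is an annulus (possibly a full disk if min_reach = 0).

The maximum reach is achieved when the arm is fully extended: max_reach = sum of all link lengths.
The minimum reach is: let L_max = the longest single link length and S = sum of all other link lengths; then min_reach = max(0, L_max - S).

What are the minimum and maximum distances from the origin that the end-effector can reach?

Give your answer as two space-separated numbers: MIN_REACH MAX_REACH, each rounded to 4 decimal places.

Link lengths: [1.1, 7.8, 8.0, 3.7, 1.2]
max_reach = 1.1 + 7.8 + 8 + 3.7 + 1.2 = 21.8
L_max = max([1.1, 7.8, 8.0, 3.7, 1.2]) = 8
S (sum of others) = 21.8 - 8 = 13.8
min_reach = max(0, 8 - 13.8) = max(0, -5.8) = 0

Answer: 0.0000 21.8000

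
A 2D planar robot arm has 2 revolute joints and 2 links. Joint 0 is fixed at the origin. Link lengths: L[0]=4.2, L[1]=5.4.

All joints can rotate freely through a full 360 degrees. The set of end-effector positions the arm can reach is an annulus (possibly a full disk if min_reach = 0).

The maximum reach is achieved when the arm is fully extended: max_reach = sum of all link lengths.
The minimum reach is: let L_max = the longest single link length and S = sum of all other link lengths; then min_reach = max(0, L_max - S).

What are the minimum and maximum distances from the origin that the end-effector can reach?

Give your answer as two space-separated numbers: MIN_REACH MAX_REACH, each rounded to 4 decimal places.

Answer: 1.2000 9.6000

Derivation:
Link lengths: [4.2, 5.4]
max_reach = 4.2 + 5.4 = 9.6
L_max = max([4.2, 5.4]) = 5.4
S (sum of others) = 9.6 - 5.4 = 4.2
min_reach = max(0, 5.4 - 4.2) = max(0, 1.2) = 1.2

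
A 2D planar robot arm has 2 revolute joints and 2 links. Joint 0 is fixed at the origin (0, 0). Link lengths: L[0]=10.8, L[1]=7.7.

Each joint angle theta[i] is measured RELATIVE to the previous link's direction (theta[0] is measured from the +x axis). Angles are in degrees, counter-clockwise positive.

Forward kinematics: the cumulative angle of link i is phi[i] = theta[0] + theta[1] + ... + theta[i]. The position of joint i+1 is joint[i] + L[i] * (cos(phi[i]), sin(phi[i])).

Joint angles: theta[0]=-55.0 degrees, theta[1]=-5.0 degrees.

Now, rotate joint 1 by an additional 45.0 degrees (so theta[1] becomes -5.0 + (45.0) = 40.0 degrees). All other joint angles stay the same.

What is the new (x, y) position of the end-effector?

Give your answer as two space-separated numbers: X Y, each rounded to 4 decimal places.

joint[0] = (0.0000, 0.0000)  (base)
link 0: phi[0] = -55 = -55 deg
  cos(-55 deg) = 0.5736, sin(-55 deg) = -0.8192
  joint[1] = (0.0000, 0.0000) + 10.8 * (0.5736, -0.8192) = (0.0000 + 6.1946, 0.0000 + -8.8468) = (6.1946, -8.8468)
link 1: phi[1] = -55 + 40 = -15 deg
  cos(-15 deg) = 0.9659, sin(-15 deg) = -0.2588
  joint[2] = (6.1946, -8.8468) + 7.7 * (0.9659, -0.2588) = (6.1946 + 7.4376, -8.8468 + -1.9929) = (13.6323, -10.8397)
End effector: (13.6323, -10.8397)

Answer: 13.6323 -10.8397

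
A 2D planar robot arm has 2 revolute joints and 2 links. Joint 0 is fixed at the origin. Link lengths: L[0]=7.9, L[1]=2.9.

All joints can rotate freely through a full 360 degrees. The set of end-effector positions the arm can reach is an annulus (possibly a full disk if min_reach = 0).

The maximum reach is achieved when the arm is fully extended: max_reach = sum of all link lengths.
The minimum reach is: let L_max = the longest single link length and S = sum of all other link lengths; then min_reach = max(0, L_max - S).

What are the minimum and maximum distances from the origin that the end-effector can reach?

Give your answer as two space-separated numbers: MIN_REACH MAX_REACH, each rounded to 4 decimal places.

Answer: 5.0000 10.8000

Derivation:
Link lengths: [7.9, 2.9]
max_reach = 7.9 + 2.9 = 10.8
L_max = max([7.9, 2.9]) = 7.9
S (sum of others) = 10.8 - 7.9 = 2.9
min_reach = max(0, 7.9 - 2.9) = max(0, 5) = 5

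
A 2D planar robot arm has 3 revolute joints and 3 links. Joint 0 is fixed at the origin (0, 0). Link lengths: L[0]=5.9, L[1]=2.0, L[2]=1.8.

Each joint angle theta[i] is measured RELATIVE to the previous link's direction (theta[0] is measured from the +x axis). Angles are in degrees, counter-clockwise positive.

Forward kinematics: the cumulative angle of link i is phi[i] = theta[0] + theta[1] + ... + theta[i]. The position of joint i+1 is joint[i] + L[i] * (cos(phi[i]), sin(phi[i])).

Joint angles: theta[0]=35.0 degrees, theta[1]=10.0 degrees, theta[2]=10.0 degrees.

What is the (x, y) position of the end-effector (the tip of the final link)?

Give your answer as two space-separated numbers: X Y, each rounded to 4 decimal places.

joint[0] = (0.0000, 0.0000)  (base)
link 0: phi[0] = 35 = 35 deg
  cos(35 deg) = 0.8192, sin(35 deg) = 0.5736
  joint[1] = (0.0000, 0.0000) + 5.9 * (0.8192, 0.5736) = (0.0000 + 4.8330, 0.0000 + 3.3841) = (4.8330, 3.3841)
link 1: phi[1] = 35 + 10 = 45 deg
  cos(45 deg) = 0.7071, sin(45 deg) = 0.7071
  joint[2] = (4.8330, 3.3841) + 2 * (0.7071, 0.7071) = (4.8330 + 1.4142, 3.3841 + 1.4142) = (6.2472, 4.7983)
link 2: phi[2] = 35 + 10 + 10 = 55 deg
  cos(55 deg) = 0.5736, sin(55 deg) = 0.8192
  joint[3] = (6.2472, 4.7983) + 1.8 * (0.5736, 0.8192) = (6.2472 + 1.0324, 4.7983 + 1.4745) = (7.2796, 6.2728)
End effector: (7.2796, 6.2728)

Answer: 7.2796 6.2728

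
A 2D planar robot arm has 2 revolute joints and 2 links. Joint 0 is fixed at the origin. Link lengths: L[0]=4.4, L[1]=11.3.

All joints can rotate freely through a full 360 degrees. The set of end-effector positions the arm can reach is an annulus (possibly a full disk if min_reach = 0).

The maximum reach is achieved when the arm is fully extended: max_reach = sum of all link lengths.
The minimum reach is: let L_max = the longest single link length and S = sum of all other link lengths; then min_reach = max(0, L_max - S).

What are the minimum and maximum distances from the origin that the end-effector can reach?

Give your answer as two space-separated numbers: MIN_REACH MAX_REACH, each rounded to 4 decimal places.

Link lengths: [4.4, 11.3]
max_reach = 4.4 + 11.3 = 15.7
L_max = max([4.4, 11.3]) = 11.3
S (sum of others) = 15.7 - 11.3 = 4.4
min_reach = max(0, 11.3 - 4.4) = max(0, 6.9) = 6.9

Answer: 6.9000 15.7000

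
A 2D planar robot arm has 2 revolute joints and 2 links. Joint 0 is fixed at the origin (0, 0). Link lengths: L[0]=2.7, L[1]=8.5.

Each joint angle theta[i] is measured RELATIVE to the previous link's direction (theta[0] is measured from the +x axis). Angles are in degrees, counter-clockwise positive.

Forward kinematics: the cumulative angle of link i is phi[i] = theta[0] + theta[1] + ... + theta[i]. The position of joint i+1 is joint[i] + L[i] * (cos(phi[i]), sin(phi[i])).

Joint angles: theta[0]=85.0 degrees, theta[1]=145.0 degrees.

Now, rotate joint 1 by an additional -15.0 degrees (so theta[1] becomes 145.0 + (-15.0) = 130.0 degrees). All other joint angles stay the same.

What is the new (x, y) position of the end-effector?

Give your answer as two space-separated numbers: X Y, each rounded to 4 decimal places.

joint[0] = (0.0000, 0.0000)  (base)
link 0: phi[0] = 85 = 85 deg
  cos(85 deg) = 0.0872, sin(85 deg) = 0.9962
  joint[1] = (0.0000, 0.0000) + 2.7 * (0.0872, 0.9962) = (0.0000 + 0.2353, 0.0000 + 2.6897) = (0.2353, 2.6897)
link 1: phi[1] = 85 + 130 = 215 deg
  cos(215 deg) = -0.8192, sin(215 deg) = -0.5736
  joint[2] = (0.2353, 2.6897) + 8.5 * (-0.8192, -0.5736) = (0.2353 + -6.9628, 2.6897 + -4.8754) = (-6.7275, -2.1857)
End effector: (-6.7275, -2.1857)

Answer: -6.7275 -2.1857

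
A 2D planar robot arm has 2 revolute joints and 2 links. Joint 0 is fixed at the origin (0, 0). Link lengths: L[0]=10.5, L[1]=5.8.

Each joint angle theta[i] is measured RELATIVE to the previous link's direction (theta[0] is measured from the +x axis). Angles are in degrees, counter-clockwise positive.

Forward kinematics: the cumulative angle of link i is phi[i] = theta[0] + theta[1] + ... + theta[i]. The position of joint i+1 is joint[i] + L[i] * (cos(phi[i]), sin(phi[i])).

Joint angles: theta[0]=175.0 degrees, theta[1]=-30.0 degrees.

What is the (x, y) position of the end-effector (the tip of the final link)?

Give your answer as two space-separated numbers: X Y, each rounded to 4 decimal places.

joint[0] = (0.0000, 0.0000)  (base)
link 0: phi[0] = 175 = 175 deg
  cos(175 deg) = -0.9962, sin(175 deg) = 0.0872
  joint[1] = (0.0000, 0.0000) + 10.5 * (-0.9962, 0.0872) = (0.0000 + -10.4600, 0.0000 + 0.9151) = (-10.4600, 0.9151)
link 1: phi[1] = 175 + -30 = 145 deg
  cos(145 deg) = -0.8192, sin(145 deg) = 0.5736
  joint[2] = (-10.4600, 0.9151) + 5.8 * (-0.8192, 0.5736) = (-10.4600 + -4.7511, 0.9151 + 3.3267) = (-15.2111, 4.2419)
End effector: (-15.2111, 4.2419)

Answer: -15.2111 4.2419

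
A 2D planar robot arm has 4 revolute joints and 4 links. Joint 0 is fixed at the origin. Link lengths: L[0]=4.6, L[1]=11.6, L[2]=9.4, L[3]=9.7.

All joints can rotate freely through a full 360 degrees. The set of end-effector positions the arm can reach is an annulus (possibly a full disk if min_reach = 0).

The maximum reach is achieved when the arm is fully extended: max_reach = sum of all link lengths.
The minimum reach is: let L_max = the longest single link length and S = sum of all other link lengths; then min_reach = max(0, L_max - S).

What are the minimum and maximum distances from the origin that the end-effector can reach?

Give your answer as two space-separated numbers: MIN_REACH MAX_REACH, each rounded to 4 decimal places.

Answer: 0.0000 35.3000

Derivation:
Link lengths: [4.6, 11.6, 9.4, 9.7]
max_reach = 4.6 + 11.6 + 9.4 + 9.7 = 35.3
L_max = max([4.6, 11.6, 9.4, 9.7]) = 11.6
S (sum of others) = 35.3 - 11.6 = 23.7
min_reach = max(0, 11.6 - 23.7) = max(0, -12.1) = 0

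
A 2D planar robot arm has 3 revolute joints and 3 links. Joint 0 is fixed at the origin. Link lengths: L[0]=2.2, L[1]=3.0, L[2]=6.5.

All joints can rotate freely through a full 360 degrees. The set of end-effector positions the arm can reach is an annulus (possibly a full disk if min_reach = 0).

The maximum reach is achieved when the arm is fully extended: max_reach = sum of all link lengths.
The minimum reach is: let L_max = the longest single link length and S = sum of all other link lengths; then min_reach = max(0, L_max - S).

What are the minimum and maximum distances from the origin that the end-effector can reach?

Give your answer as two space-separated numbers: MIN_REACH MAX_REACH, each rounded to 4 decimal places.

Link lengths: [2.2, 3.0, 6.5]
max_reach = 2.2 + 3 + 6.5 = 11.7
L_max = max([2.2, 3.0, 6.5]) = 6.5
S (sum of others) = 11.7 - 6.5 = 5.2
min_reach = max(0, 6.5 - 5.2) = max(0, 1.3) = 1.3

Answer: 1.3000 11.7000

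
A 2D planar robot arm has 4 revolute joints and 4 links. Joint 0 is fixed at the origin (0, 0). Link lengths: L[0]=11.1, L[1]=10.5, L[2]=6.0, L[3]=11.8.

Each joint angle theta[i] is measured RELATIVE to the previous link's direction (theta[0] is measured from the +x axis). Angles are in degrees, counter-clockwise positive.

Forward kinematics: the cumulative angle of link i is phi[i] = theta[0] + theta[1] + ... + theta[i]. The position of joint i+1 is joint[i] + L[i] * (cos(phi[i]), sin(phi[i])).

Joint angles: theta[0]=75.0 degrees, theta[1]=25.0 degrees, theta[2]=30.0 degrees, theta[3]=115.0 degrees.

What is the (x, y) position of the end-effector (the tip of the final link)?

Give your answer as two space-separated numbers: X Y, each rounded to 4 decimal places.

joint[0] = (0.0000, 0.0000)  (base)
link 0: phi[0] = 75 = 75 deg
  cos(75 deg) = 0.2588, sin(75 deg) = 0.9659
  joint[1] = (0.0000, 0.0000) + 11.1 * (0.2588, 0.9659) = (0.0000 + 2.8729, 0.0000 + 10.7218) = (2.8729, 10.7218)
link 1: phi[1] = 75 + 25 = 100 deg
  cos(100 deg) = -0.1736, sin(100 deg) = 0.9848
  joint[2] = (2.8729, 10.7218) + 10.5 * (-0.1736, 0.9848) = (2.8729 + -1.8233, 10.7218 + 10.3405) = (1.0496, 21.0623)
link 2: phi[2] = 75 + 25 + 30 = 130 deg
  cos(130 deg) = -0.6428, sin(130 deg) = 0.7660
  joint[3] = (1.0496, 21.0623) + 6 * (-0.6428, 0.7660) = (1.0496 + -3.8567, 21.0623 + 4.5963) = (-2.8071, 25.6585)
link 3: phi[3] = 75 + 25 + 30 + 115 = 245 deg
  cos(245 deg) = -0.4226, sin(245 deg) = -0.9063
  joint[4] = (-2.8071, 25.6585) + 11.8 * (-0.4226, -0.9063) = (-2.8071 + -4.9869, 25.6585 + -10.6944) = (-7.7940, 14.9641)
End effector: (-7.7940, 14.9641)

Answer: -7.7940 14.9641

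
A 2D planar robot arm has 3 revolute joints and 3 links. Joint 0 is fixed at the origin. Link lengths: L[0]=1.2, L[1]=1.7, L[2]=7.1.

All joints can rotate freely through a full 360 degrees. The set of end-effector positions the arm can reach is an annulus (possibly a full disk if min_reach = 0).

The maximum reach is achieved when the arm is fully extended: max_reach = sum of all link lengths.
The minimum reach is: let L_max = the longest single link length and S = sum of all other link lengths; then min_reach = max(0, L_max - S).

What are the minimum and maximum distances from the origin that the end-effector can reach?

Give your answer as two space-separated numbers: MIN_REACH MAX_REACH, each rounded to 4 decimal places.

Answer: 4.2000 10.0000

Derivation:
Link lengths: [1.2, 1.7, 7.1]
max_reach = 1.2 + 1.7 + 7.1 = 10
L_max = max([1.2, 1.7, 7.1]) = 7.1
S (sum of others) = 10 - 7.1 = 2.9
min_reach = max(0, 7.1 - 2.9) = max(0, 4.2) = 4.2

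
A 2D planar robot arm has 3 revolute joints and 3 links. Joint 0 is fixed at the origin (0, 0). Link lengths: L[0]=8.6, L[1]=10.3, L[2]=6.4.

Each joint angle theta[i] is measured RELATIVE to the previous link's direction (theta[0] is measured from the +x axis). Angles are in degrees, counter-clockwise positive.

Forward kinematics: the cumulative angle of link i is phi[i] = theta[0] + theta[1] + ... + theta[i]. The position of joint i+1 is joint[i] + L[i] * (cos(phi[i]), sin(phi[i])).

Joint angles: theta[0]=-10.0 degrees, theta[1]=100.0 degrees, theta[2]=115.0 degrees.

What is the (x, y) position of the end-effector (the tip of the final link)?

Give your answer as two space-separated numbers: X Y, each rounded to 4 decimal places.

Answer: 2.6690 6.1019

Derivation:
joint[0] = (0.0000, 0.0000)  (base)
link 0: phi[0] = -10 = -10 deg
  cos(-10 deg) = 0.9848, sin(-10 deg) = -0.1736
  joint[1] = (0.0000, 0.0000) + 8.6 * (0.9848, -0.1736) = (0.0000 + 8.4693, 0.0000 + -1.4934) = (8.4693, -1.4934)
link 1: phi[1] = -10 + 100 = 90 deg
  cos(90 deg) = 0.0000, sin(90 deg) = 1.0000
  joint[2] = (8.4693, -1.4934) + 10.3 * (0.0000, 1.0000) = (8.4693 + 0.0000, -1.4934 + 10.3000) = (8.4693, 8.8066)
link 2: phi[2] = -10 + 100 + 115 = 205 deg
  cos(205 deg) = -0.9063, sin(205 deg) = -0.4226
  joint[3] = (8.4693, 8.8066) + 6.4 * (-0.9063, -0.4226) = (8.4693 + -5.8004, 8.8066 + -2.7048) = (2.6690, 6.1019)
End effector: (2.6690, 6.1019)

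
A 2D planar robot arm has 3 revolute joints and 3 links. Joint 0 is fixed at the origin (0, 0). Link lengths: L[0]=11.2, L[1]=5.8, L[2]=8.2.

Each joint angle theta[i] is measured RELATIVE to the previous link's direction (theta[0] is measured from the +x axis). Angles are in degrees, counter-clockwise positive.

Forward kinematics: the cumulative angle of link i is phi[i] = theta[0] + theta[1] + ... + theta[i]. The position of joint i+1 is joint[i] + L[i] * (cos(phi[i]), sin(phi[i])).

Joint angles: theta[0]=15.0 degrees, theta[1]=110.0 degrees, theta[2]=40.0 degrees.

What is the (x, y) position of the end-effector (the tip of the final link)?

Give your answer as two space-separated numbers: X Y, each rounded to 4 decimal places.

joint[0] = (0.0000, 0.0000)  (base)
link 0: phi[0] = 15 = 15 deg
  cos(15 deg) = 0.9659, sin(15 deg) = 0.2588
  joint[1] = (0.0000, 0.0000) + 11.2 * (0.9659, 0.2588) = (0.0000 + 10.8184, 0.0000 + 2.8988) = (10.8184, 2.8988)
link 1: phi[1] = 15 + 110 = 125 deg
  cos(125 deg) = -0.5736, sin(125 deg) = 0.8192
  joint[2] = (10.8184, 2.8988) + 5.8 * (-0.5736, 0.8192) = (10.8184 + -3.3267, 2.8988 + 4.7511) = (7.4916, 7.6499)
link 2: phi[2] = 15 + 110 + 40 = 165 deg
  cos(165 deg) = -0.9659, sin(165 deg) = 0.2588
  joint[3] = (7.4916, 7.6499) + 8.2 * (-0.9659, 0.2588) = (7.4916 + -7.9206, 7.6499 + 2.1223) = (-0.4290, 9.7722)
End effector: (-0.4290, 9.7722)

Answer: -0.4290 9.7722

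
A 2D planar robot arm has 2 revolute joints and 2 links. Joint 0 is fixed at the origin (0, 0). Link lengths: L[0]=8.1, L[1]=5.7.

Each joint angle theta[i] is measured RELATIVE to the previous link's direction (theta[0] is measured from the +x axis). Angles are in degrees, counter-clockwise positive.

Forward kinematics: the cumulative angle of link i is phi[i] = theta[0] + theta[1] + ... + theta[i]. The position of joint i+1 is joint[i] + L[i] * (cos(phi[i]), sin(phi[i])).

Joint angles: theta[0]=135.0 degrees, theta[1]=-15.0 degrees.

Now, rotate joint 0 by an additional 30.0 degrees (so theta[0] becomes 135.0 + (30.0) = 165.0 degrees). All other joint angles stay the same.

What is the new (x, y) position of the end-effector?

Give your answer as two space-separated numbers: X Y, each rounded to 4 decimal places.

joint[0] = (0.0000, 0.0000)  (base)
link 0: phi[0] = 165 = 165 deg
  cos(165 deg) = -0.9659, sin(165 deg) = 0.2588
  joint[1] = (0.0000, 0.0000) + 8.1 * (-0.9659, 0.2588) = (0.0000 + -7.8240, 0.0000 + 2.0964) = (-7.8240, 2.0964)
link 1: phi[1] = 165 + -15 = 150 deg
  cos(150 deg) = -0.8660, sin(150 deg) = 0.5000
  joint[2] = (-7.8240, 2.0964) + 5.7 * (-0.8660, 0.5000) = (-7.8240 + -4.9363, 2.0964 + 2.8500) = (-12.7603, 4.9464)
End effector: (-12.7603, 4.9464)

Answer: -12.7603 4.9464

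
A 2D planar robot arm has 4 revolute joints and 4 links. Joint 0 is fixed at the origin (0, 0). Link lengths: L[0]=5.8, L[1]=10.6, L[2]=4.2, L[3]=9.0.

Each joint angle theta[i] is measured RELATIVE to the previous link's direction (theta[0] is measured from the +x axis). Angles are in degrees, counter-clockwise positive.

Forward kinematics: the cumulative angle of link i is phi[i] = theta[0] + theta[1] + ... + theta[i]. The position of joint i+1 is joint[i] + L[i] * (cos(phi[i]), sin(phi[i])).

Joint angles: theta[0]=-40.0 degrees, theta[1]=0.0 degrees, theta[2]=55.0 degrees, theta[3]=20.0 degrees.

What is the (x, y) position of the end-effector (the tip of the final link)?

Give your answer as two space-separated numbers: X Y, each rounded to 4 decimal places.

Answer: 23.9924 -4.2925

Derivation:
joint[0] = (0.0000, 0.0000)  (base)
link 0: phi[0] = -40 = -40 deg
  cos(-40 deg) = 0.7660, sin(-40 deg) = -0.6428
  joint[1] = (0.0000, 0.0000) + 5.8 * (0.7660, -0.6428) = (0.0000 + 4.4431, 0.0000 + -3.7282) = (4.4431, -3.7282)
link 1: phi[1] = -40 + 0 = -40 deg
  cos(-40 deg) = 0.7660, sin(-40 deg) = -0.6428
  joint[2] = (4.4431, -3.7282) + 10.6 * (0.7660, -0.6428) = (4.4431 + 8.1201, -3.7282 + -6.8135) = (12.5631, -10.5417)
link 2: phi[2] = -40 + 0 + 55 = 15 deg
  cos(15 deg) = 0.9659, sin(15 deg) = 0.2588
  joint[3] = (12.5631, -10.5417) + 4.2 * (0.9659, 0.2588) = (12.5631 + 4.0569, -10.5417 + 1.0870) = (16.6200, -9.4547)
link 3: phi[3] = -40 + 0 + 55 + 20 = 35 deg
  cos(35 deg) = 0.8192, sin(35 deg) = 0.5736
  joint[4] = (16.6200, -9.4547) + 9 * (0.8192, 0.5736) = (16.6200 + 7.3724, -9.4547 + 5.1622) = (23.9924, -4.2925)
End effector: (23.9924, -4.2925)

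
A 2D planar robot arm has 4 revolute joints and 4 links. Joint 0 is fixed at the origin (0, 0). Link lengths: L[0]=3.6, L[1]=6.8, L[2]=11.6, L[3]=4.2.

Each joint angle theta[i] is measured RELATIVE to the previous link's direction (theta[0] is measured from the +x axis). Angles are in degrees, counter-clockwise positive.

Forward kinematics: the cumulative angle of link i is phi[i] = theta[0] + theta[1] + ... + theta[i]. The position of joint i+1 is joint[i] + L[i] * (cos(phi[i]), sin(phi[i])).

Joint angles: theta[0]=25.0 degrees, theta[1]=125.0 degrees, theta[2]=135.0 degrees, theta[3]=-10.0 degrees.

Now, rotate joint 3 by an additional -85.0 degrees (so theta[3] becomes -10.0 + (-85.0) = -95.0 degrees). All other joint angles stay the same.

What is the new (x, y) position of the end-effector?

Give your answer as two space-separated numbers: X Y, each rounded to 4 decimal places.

Answer: -3.7602 -7.0126

Derivation:
joint[0] = (0.0000, 0.0000)  (base)
link 0: phi[0] = 25 = 25 deg
  cos(25 deg) = 0.9063, sin(25 deg) = 0.4226
  joint[1] = (0.0000, 0.0000) + 3.6 * (0.9063, 0.4226) = (0.0000 + 3.2627, 0.0000 + 1.5214) = (3.2627, 1.5214)
link 1: phi[1] = 25 + 125 = 150 deg
  cos(150 deg) = -0.8660, sin(150 deg) = 0.5000
  joint[2] = (3.2627, 1.5214) + 6.8 * (-0.8660, 0.5000) = (3.2627 + -5.8890, 1.5214 + 3.4000) = (-2.6263, 4.9214)
link 2: phi[2] = 25 + 125 + 135 = 285 deg
  cos(285 deg) = 0.2588, sin(285 deg) = -0.9659
  joint[3] = (-2.6263, 4.9214) + 11.6 * (0.2588, -0.9659) = (-2.6263 + 3.0023, 4.9214 + -11.2047) = (0.3760, -6.2833)
link 3: phi[3] = 25 + 125 + 135 + -95 = 190 deg
  cos(190 deg) = -0.9848, sin(190 deg) = -0.1736
  joint[4] = (0.3760, -6.2833) + 4.2 * (-0.9848, -0.1736) = (0.3760 + -4.1362, -6.2833 + -0.7293) = (-3.7602, -7.0126)
End effector: (-3.7602, -7.0126)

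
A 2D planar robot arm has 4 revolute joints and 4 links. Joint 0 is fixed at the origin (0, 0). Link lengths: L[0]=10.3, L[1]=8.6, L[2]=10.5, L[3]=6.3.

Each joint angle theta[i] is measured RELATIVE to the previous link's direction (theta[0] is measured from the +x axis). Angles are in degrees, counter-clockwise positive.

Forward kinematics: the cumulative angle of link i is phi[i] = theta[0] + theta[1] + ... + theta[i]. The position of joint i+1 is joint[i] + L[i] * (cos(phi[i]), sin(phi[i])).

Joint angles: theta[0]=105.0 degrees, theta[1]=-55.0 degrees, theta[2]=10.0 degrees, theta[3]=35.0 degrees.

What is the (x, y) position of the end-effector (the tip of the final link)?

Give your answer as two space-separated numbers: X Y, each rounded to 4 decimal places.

joint[0] = (0.0000, 0.0000)  (base)
link 0: phi[0] = 105 = 105 deg
  cos(105 deg) = -0.2588, sin(105 deg) = 0.9659
  joint[1] = (0.0000, 0.0000) + 10.3 * (-0.2588, 0.9659) = (0.0000 + -2.6658, 0.0000 + 9.9490) = (-2.6658, 9.9490)
link 1: phi[1] = 105 + -55 = 50 deg
  cos(50 deg) = 0.6428, sin(50 deg) = 0.7660
  joint[2] = (-2.6658, 9.9490) + 8.6 * (0.6428, 0.7660) = (-2.6658 + 5.5280, 9.9490 + 6.5880) = (2.8621, 16.5370)
link 2: phi[2] = 105 + -55 + 10 = 60 deg
  cos(60 deg) = 0.5000, sin(60 deg) = 0.8660
  joint[3] = (2.8621, 16.5370) + 10.5 * (0.5000, 0.8660) = (2.8621 + 5.2500, 16.5370 + 9.0933) = (8.1121, 25.6303)
link 3: phi[3] = 105 + -55 + 10 + 35 = 95 deg
  cos(95 deg) = -0.0872, sin(95 deg) = 0.9962
  joint[4] = (8.1121, 25.6303) + 6.3 * (-0.0872, 0.9962) = (8.1121 + -0.5491, 25.6303 + 6.2760) = (7.5631, 31.9063)
End effector: (7.5631, 31.9063)

Answer: 7.5631 31.9063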